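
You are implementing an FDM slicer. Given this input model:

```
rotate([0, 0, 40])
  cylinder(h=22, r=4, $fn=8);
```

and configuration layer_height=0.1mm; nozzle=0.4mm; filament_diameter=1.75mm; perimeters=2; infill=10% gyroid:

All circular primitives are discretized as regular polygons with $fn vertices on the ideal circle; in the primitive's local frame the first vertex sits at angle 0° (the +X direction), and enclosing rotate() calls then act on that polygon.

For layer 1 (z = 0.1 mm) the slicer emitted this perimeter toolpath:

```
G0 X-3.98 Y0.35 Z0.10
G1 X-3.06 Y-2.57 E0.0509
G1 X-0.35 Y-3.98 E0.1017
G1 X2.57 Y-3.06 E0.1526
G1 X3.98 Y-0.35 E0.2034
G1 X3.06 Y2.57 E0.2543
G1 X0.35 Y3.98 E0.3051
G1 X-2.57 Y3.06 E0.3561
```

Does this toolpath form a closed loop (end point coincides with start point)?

no

Start point (G0): (-3.98, 0.35). End point (last G1): the path does not return to the start — open.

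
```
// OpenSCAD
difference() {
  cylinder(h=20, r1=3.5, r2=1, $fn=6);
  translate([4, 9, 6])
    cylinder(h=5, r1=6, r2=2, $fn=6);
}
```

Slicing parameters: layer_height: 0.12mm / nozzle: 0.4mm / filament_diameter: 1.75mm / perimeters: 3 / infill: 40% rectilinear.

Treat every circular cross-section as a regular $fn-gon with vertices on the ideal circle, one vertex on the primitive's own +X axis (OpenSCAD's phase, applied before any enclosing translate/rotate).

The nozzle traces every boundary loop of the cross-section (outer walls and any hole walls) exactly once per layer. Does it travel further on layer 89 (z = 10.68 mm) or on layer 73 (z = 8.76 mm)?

Layer 89 (z = 10.68): the cone contributes a regular 6-gon of circumradius 2.165 (interpolated between r1=3.5 and r2=1 at t=0.534) (perimeter = 2·6·2.165·sin(180°/6) = 12.99 mm); the cone at (4, 9) (r1=6→r2=2) has section circumradius 2.256 here — a regular 6-gon (perimeter = 2·6·2.256·sin(180°/6) = 13.54 mm); Subtracting the remaining from the first: starting from the cone, the cone at (4, 9) misses the remaining region (no effect) — boundary = 12.99 mm. So its perimeter = 12.99 mm. Layer 73 (z = 8.76): the cone: at t=0.438 of its height the radius interpolates to r₁+(r₂−r₁)t = 2.405, giving a regular 6-gon of that circumradius (perimeter = 2·6·2.405·sin(180°/6) = 14.43 mm); the cone at (4, 9) (r1=6→r2=2) has section circumradius 3.792 here — a regular 6-gon (perimeter = 2·6·3.792·sin(180°/6) = 22.75 mm); After the difference (first − rest): starting from the cone, the cone at (4, 9) misses the remaining region (no effect) — boundary = 14.43 mm. So its perimeter = 14.43 mm. Layer 73 is larger (14.43 vs 12.99 mm).

layer 73 (z = 8.76 mm)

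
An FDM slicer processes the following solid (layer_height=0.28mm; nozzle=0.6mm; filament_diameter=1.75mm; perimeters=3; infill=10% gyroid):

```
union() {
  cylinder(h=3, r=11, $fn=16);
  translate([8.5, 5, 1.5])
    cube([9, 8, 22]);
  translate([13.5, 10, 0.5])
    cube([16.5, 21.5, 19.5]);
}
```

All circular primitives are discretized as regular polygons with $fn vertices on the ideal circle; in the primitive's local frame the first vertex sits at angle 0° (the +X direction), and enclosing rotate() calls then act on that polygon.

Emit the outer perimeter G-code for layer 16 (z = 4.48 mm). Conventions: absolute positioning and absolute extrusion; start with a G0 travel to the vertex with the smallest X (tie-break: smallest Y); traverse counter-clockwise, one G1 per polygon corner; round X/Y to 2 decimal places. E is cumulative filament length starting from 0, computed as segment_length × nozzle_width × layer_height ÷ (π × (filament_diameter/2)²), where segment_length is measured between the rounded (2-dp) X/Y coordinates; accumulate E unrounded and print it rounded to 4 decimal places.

At z = 4.48 mm: the cylinder is absent (z outside [0, 3]); the 9×8 cube at (8.5, 5) contributes its full rectangle; the 16.5×21.5 cube at (13.5, 10) contributes its full rectangle; Combining (union): the regions partially overlap (shared area 12.00 mm²), so overlapping operands fuse into one piece — 1 connected region. The outline is a single polygon with 8 vertices. Extrusion per mm of travel: 0.6 × 0.28 / (π × 0.875²) = 0.069846. Accumulating E over each segment gives final E = 6.7052.

G0 X8.50 Y5.00 Z4.48
G1 X17.50 Y5.00 E0.6286
G1 X17.50 Y10.00 E0.9778
G1 X30.00 Y10.00 E1.8509
G1 X30.00 Y31.50 E3.3526
G1 X13.50 Y31.50 E4.5051
G1 X13.50 Y13.00 E5.7972
G1 X8.50 Y13.00 E6.1465
G1 X8.50 Y5.00 E6.7052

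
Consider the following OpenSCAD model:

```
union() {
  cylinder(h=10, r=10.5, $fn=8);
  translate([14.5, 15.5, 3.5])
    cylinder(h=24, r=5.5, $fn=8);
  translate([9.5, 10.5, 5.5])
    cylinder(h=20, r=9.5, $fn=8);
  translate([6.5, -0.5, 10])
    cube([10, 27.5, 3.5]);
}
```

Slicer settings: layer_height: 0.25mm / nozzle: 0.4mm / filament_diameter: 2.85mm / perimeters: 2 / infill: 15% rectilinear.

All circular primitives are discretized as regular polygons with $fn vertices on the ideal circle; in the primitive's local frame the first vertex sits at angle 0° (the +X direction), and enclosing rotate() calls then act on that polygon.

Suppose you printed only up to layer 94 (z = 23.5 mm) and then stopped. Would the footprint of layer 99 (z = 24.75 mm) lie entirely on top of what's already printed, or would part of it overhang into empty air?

Compare the two slices. At z = 23.5: the cylinder is absent (z outside [0, 10]); the cylinder at (14.5, 15.5): section is a regular 8-gon, circumradius r=5.5 (area = (8/2)·5.500²·sin(360°/8) = 85.56 mm²); the cylinder at (9.5, 10.5): section is a regular 8-gon, circumradius r=9.5 (area = (8/2)·9.500²·sin(360°/8) = 255.27 mm²); the cube at (6.5, -0.5) is not intersected at this z (z outside [10, 13.5]); Taking the union: the regions partially overlap — summed areas 340.83 mm² minus the doubly-counted overlap 56.96 mm² gives 283.87 mm² — area = 283.87 mm². At z = 24.75: the cylinder does not reach this height (z outside [0, 10]); the r=5.5 cylinder at (14.5, 15.5) contributes a regular 8-gon of circumradius 5.5 (area = (8/2)·5.500²·sin(360°/8) = 85.56 mm²); the cylinder at (9.5, 10.5): section is a regular 8-gon, circumradius r=9.5 (area = (8/2)·9.500²·sin(360°/8) = 255.27 mm²); the cube at (6.5, -0.5) is absent (z outside [10, 13.5]); Merging all regions: the regions partially overlap — summed areas 340.83 mm² minus the doubly-counted overlap 56.96 mm² gives 283.87 mm² — area = 283.87 mm². Checking containment: the cross-section at z = 24.75 is a subset of the cross-section at z = 23.5.

entirely on top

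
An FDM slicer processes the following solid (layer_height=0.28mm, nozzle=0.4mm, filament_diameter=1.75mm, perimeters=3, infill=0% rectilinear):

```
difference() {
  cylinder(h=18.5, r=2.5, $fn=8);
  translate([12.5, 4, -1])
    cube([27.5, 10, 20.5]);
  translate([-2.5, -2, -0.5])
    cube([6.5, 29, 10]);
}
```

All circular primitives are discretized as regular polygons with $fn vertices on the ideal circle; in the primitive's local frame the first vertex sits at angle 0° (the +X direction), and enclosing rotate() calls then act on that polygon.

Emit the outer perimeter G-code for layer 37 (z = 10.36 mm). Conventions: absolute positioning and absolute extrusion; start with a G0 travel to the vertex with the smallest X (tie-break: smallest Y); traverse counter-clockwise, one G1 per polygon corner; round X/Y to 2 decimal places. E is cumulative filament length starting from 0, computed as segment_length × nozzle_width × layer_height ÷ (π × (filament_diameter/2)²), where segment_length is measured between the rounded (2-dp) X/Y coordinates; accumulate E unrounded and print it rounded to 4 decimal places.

At z = 10.36 mm: the r=2.5 cylinder contributes a regular 8-gon of circumradius 2.5; the cube at (12.5, 4) is present — its section is the full 27.5×10 rectangle; the cube at (-2.5, -2) is absent (z outside [-0.5, 9.5]); After the difference (first − rest): starting from the r=2.5 cylinder, the 27.5×10 cube at (12.5, 4) misses the remaining region (no effect) — 1 connected region. The outline is a single polygon with 8 vertices. Extrusion per mm of travel: 0.4 × 0.28 / (π × 0.875²) = 0.046564. Accumulating E over each segment gives final E = 0.7132.

G0 X-2.50 Y0.00 Z10.36
G1 X-1.77 Y-1.77 E0.0892
G1 X0.00 Y-2.50 E0.1783
G1 X1.77 Y-1.77 E0.2675
G1 X2.50 Y0.00 E0.3566
G1 X1.77 Y1.77 E0.4458
G1 X0.00 Y2.50 E0.5349
G1 X-1.77 Y1.77 E0.6241
G1 X-2.50 Y0.00 E0.7132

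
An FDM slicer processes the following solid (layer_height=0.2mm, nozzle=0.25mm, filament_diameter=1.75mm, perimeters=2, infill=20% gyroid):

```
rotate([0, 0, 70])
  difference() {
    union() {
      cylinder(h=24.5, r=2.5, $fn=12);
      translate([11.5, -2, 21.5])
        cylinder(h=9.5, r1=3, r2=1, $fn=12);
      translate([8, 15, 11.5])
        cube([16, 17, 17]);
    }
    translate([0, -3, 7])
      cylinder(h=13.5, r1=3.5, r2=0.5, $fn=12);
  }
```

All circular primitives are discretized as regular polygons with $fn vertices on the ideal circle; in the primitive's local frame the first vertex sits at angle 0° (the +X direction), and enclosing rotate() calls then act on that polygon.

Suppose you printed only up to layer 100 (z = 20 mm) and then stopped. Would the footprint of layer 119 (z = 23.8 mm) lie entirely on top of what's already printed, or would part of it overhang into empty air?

Compare the two slices. At z = 20: the cylinder: section is a regular 12-gon, circumradius r=2.5 (area = (12/2)·2.500²·sin(360°/12) = 18.75 mm²); the cone at (11.5, -2) does not reach this height (z outside [21.5, 31]); the 16×17 cube at (8, 15) contributes its full rectangle (area 272.00 mm²); Taking the union: the 2 present regions are separate (no shared area or edge), so areas and boundary lengths simply add and each stays a separate island — area = 290.75 mm²; the cone at (0, -3) contributes a regular 12-gon of circumradius 0.611 (interpolated between r1=3.5 and r2=0.5 at t=0.963) (area = (12/2)·0.611²·sin(360°/12) = 1.12 mm²); Taking the first minus the rest: starting from that combined region (290.75 mm²), the cone at (0, -3) partially overlaps it — only the 0.02 mm² overlap (of its 1.12 mm²) is removed, clipping the outline — area = 290.73 mm²; (whole slice rotated 70° about Z — lengths, areas and connectivity unchanged). At z = 23.8: the cylinder: section is a regular 12-gon, circumradius r=2.5 (area = (12/2)·2.500²·sin(360°/12) = 18.75 mm²); the cone at (11.5, -2): at t=0.242 of its height the radius interpolates to r₁+(r₂−r₁)t = 2.516, giving a regular 12-gon of that circumradius (area = (12/2)·2.516²·sin(360°/12) = 18.99 mm²); the 16×17 cube at (8, 15) contributes its full rectangle (area 272.00 mm²); Combining (union): the 3 present regions are separate (no shared area or edge), so areas and boundary lengths simply add and each stays a separate island — area = 309.74 mm²; the cone at (0, -3) is not intersected at this z (z outside [7, 20.5]); Subtracting the remaining from the first: none of the subtracted shapes is present at this height, so the result so far is unchanged — area = 309.74 mm²; (rotated 70° about Z; rotation is an isometry so areas/perimeters/island counts are preserved). Checking containment: at z = 23.8 the cross-section extends beyond the z = 20 cross-section by about 19.01 mm².

part overhangs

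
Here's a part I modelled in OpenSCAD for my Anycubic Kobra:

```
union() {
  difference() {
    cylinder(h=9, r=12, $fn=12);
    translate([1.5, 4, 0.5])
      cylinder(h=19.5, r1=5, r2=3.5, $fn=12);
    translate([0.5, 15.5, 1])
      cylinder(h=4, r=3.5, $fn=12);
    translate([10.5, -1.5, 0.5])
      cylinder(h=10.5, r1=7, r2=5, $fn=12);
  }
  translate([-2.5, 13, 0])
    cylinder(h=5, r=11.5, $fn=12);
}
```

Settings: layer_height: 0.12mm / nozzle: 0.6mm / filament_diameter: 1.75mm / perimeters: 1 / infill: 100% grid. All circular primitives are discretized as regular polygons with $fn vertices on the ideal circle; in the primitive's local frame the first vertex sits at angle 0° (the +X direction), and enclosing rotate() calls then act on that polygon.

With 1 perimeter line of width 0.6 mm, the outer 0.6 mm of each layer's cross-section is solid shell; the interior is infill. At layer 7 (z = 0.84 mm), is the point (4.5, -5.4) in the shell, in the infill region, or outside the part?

shell

At z = 0.84 mm: the r=12 cylinder contributes a regular 12-gon of circumradius 12; the cone at (1.5, 4): at t=0.017 of its height the radius interpolates to r₁+(r₂−r₁)t = 4.974, giving a regular 12-gon of that circumradius; the cylinder at (0.5, 15.5) is absent (z outside [1, 5]); the cone at (10.5, -1.5): at t=0.032 of its height the radius interpolates to r₁+(r₂−r₁)t = 6.935, giving a regular 12-gon of that circumradius; Taking the first minus the rest: starting from the r=12 cylinder, the cone at (1.5, 4) lies wholly inside it (removes its full 74.22 mm² and its 30.90 mm outline becomes a hole wall); the cone at (10.5, -1.5) partially overlaps it — only the 74.51 mm² overlap (of its 144.29 mm²) is removed, clipping the outline — 1 connected region; the r=11.5 cylinder at (-2.5, 13) contributes a regular 12-gon of circumradius 11.5; Combining (union): the regions partially overlap (shared area 81.17 mm²), so overlapping operands fuse into one piece — 1 connected region. Overall, the cross-section is a single solid region. The nearest boundary edge runs (4.49, -4.97)→(7.03, -7.51); distance from the point to it = 0.30 mm. The point is inside the cross-section, 0.30 mm from the nearest boundary — within the 0.6 mm shell band (1 × 0.6).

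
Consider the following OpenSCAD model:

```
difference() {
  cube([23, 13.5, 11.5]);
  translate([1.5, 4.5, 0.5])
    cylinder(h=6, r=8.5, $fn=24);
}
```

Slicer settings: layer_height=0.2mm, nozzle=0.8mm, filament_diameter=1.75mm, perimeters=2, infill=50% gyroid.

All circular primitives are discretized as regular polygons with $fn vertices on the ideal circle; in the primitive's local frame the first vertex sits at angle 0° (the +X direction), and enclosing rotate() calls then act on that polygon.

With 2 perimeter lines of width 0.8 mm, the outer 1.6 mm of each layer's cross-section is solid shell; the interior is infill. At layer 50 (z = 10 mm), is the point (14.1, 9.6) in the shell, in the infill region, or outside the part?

infill

At z = 10 mm: the cube is present — its section is the full 23×13.5 rectangle; the cylinder at (1.5, 4.5) does not reach this height (z outside [0.5, 6.5]); After the difference (first − rest): none of the subtracted shapes is present at this height, so the 23×13.5 cube is unchanged — 1 connected region. Overall, the cross-section is a single solid region. The nearest boundary edge runs (23.00, 13.50)→(0.00, 13.50); distance from the point to it = 3.90 mm. The point is inside the cross-section and 3.90 mm from the nearest boundary — more than the 1.6 mm shell width (2 × 0.8), so it's in the infill interior.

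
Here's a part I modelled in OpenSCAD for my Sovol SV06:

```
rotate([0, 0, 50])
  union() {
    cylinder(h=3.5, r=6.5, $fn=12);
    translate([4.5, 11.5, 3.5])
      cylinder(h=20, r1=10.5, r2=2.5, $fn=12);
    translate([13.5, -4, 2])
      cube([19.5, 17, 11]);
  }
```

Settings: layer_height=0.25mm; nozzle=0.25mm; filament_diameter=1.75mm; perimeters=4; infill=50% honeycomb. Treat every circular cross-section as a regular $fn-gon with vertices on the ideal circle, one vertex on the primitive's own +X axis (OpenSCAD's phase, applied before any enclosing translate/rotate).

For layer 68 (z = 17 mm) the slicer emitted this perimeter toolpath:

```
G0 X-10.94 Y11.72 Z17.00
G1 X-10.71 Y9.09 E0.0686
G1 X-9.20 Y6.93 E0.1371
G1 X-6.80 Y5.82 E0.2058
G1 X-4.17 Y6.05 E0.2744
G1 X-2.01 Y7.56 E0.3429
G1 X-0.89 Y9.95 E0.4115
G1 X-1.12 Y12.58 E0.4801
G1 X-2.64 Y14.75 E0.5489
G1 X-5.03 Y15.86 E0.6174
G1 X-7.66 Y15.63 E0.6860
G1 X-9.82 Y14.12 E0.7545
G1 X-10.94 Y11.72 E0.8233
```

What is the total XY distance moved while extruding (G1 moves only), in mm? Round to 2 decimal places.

Sum the Euclidean lengths of each G1 segment: total = 31.68 mm.

31.68 mm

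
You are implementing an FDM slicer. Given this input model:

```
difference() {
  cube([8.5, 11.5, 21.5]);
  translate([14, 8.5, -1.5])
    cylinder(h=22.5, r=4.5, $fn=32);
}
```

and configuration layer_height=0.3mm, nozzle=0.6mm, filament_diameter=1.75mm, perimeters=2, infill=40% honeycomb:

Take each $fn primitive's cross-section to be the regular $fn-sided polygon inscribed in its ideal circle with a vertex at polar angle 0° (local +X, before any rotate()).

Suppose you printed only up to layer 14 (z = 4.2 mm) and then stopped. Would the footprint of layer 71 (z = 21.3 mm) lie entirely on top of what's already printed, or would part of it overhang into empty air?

entirely on top

Compare the two slices. At z = 4.2: the 8.5×11.5 cube contributes its full rectangle (area 97.75 mm²); the r=4.5 cylinder at (14, 8.5) gives a regular 32-gon of circumradius 4.5 (constant along its height) (area = (32/2)·4.500²·sin(360°/32) = 63.21 mm²); Taking the first minus the rest: starting from the 8.5×11.5 cube (97.75 mm²), the r=4.5 cylinder at (14, 8.5) misses the remaining region (no effect) — area = 97.75 mm². At z = 21.3: the cube (footprint 8.5×11.5) is included at this height (area 97.75 mm²); the cylinder at (14, 8.5) is not intersected at this z (z outside [-1.5, 21]); Taking the first minus the rest: none of the subtracted shapes is present at this height, so the 8.5×11.5 cube is unchanged — area = 97.75 mm². Checking containment: the cross-section at z = 21.3 is a subset of the cross-section at z = 4.2.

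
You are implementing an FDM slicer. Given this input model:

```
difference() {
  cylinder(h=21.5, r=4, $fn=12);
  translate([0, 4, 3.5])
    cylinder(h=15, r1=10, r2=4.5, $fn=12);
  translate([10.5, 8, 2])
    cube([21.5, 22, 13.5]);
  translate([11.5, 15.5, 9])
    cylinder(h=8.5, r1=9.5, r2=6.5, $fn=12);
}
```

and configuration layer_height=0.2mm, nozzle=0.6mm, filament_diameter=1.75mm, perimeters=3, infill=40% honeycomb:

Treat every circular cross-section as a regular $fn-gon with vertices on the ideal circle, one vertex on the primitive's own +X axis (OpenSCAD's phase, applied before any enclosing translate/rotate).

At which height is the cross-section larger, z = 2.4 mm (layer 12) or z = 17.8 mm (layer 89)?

Layer 12 (z = 2.4): the r=4 cylinder contributes a regular 12-gon of circumradius 4 (area = (12/2)·4.000²·sin(360°/12) = 48.00 mm²); the cone at (0, 4) is absent (z outside [3.5, 18.5]); the cube at (10.5, 8) is present — its section is the full 21.5×22 rectangle (area 473.00 mm²); the cone at (11.5, 15.5) does not reach this height (z outside [9, 17.5]); Taking the first minus the rest: starting from the r=4 cylinder (48.00 mm²), the 21.5×22 cube at (10.5, 8) misses the remaining region (no effect) — area = 48.00 mm². So its area = 48.00 mm². Layer 89 (z = 17.8): the r=4 cylinder gives a regular 12-gon of circumradius 4 (constant along its height) (area = (12/2)·4.000²·sin(360°/12) = 48.00 mm²); the cone at (0, 4) (r1=10→r2=4.5) has section circumradius 4.757 here — a regular 12-gon (area = (12/2)·4.757²·sin(360°/12) = 67.88 mm²); the cube at (10.5, 8) is not intersected at this z (z outside [2, 15.5]); the cone at (11.5, 15.5) is absent (z outside [9, 17.5]); Subtracting the remaining from the first: starting from the r=4 cylinder (48.00 mm²), the cone at (0, 4) partially overlaps it — only the 24.32 mm² overlap (of its 67.88 mm²) is removed, clipping the outline — area = 23.68 mm². So its area = 23.68 mm². Layer 12 is larger (48.00 vs 23.68 mm²).

layer 12 (z = 2.4 mm)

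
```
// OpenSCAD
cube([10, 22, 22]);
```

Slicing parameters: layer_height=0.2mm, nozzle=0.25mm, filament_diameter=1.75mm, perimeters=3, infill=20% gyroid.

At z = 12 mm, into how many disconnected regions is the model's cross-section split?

At z = 12 mm: the 10×22 cube contributes its full rectangle. The result has 1 disconnected region.

1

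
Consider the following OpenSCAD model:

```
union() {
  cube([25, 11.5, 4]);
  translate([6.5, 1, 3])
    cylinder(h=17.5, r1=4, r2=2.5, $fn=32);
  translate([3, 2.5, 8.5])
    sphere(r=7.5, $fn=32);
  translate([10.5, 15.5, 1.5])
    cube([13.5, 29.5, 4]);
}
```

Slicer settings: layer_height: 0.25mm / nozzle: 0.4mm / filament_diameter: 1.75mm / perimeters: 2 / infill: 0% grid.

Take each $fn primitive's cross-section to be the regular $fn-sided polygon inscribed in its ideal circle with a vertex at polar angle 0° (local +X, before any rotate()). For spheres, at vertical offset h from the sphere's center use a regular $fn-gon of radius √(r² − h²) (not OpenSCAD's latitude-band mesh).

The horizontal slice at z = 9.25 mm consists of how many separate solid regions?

At z = 9.25 mm: the cube does not reach this height (z outside [0, 4]); the cone at (6.5, 1) (r1=4→r2=2.5) has section circumradius 3.464 here — a regular 32-gon; the sphere at (3, 2.5): section is a regular 32-gon, circumradius = √(r²−h²) = √(7.5²−0.75²) = 7.462; the cube at (10.5, 15.5) is absent (z outside [1.5, 5.5]); Taking the union: the cone at (6.5, 1) lies entirely inside the r=7.5 sphere at (3, 2.5), so the union is just the r=7.5 sphere at (3, 2.5) — 1 connected region. The result has 1 disconnected region.

1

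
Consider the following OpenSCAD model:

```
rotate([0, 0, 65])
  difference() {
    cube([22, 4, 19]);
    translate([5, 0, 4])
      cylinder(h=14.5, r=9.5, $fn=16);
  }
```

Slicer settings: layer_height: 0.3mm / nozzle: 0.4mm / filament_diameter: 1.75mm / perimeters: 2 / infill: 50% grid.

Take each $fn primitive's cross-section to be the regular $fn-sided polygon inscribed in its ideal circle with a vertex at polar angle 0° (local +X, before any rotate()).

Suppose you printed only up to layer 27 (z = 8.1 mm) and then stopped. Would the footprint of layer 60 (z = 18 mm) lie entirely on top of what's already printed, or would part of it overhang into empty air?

entirely on top

Compare the two slices. At z = 8.1: the cube (footprint 22×4) is included at this height (area 88.00 mm²); the cylinder at (5, 0): section is a regular 16-gon, circumradius r=9.5 (area = (16/2)·9.500²·sin(360°/16) = 276.30 mm²); After the difference (first − rest): starting from the 22×4 cube (88.00 mm²), the r=9.5 cylinder at (5, 0) partially overlaps it — only the 56.38 mm² overlap (of its 276.30 mm²) is removed, clipping the outline — area = 31.62 mm²; (whole slice rotated 65° about Z — lengths, areas and connectivity unchanged). At z = 18: the 22×4 cube contributes its full rectangle (area 88.00 mm²); the cylinder at (5, 0): section is a regular 16-gon, circumradius r=9.5 (area = (16/2)·9.500²·sin(360°/16) = 276.30 mm²); Taking the first minus the rest: starting from the 22×4 cube (88.00 mm²), the r=9.5 cylinder at (5, 0) partially overlaps it — only the 56.38 mm² overlap (of its 276.30 mm²) is removed, clipping the outline — area = 31.62 mm²; (whole slice rotated 65° about Z — lengths, areas and connectivity unchanged). Checking containment: the cross-section at z = 18 is a subset of the cross-section at z = 8.1.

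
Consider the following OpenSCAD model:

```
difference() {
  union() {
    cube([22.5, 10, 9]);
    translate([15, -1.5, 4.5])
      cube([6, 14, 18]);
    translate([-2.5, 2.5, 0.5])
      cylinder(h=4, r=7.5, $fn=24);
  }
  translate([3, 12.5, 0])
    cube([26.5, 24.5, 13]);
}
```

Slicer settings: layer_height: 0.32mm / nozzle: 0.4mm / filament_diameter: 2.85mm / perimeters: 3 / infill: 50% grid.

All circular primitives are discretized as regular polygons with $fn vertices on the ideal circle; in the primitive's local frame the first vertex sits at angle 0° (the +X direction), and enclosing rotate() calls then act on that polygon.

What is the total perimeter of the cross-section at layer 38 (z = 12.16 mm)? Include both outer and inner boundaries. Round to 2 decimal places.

At z = 12.16 mm: the cube is absent (z outside [0, 9]); the 6×14 cube at (15, -1.5) contributes its full rectangle (perimeter 40.00 mm); the cylinder at (-2.5, 2.5) does not reach this height (z outside [0.5, 4.5]); Merging all regions: only the 6×14 cube at (15, -1.5) is present, so the union is just that shape — boundary = 40.00 mm; the cube at (3, 12.5) is present — its section is the full 26.5×24.5 rectangle (perimeter 102.00 mm); After the difference (first − rest): starting from that combined region, the 26.5×24.5 cube at (3, 12.5) misses the remaining region (no effect) — boundary = 40.00 mm. Overall, the cross-section is a single solid region. Total boundary length (outer) = 40.00 mm.

40.00 mm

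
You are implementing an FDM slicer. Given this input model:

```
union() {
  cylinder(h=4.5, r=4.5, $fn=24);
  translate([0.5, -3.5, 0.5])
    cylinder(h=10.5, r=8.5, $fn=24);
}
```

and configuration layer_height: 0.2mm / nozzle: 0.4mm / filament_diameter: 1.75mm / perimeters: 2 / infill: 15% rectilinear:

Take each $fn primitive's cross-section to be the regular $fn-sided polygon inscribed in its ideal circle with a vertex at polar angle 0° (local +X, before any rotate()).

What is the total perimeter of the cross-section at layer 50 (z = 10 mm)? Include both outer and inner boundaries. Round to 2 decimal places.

53.25 mm

At z = 10 mm: the cylinder is not intersected at this z (z outside [0, 4.5]); the cylinder at (0.5, -3.5): section is a regular 24-gon, circumradius r=8.5 (perimeter = 2·24·8.500·sin(180°/24) = 53.25 mm); Merging all regions: only the r=8.5 cylinder at (0.5, -3.5) is present, so the union is just that shape — boundary = 53.25 mm. Overall, the cross-section is a single solid region. Total boundary length (outer) = 53.25 mm.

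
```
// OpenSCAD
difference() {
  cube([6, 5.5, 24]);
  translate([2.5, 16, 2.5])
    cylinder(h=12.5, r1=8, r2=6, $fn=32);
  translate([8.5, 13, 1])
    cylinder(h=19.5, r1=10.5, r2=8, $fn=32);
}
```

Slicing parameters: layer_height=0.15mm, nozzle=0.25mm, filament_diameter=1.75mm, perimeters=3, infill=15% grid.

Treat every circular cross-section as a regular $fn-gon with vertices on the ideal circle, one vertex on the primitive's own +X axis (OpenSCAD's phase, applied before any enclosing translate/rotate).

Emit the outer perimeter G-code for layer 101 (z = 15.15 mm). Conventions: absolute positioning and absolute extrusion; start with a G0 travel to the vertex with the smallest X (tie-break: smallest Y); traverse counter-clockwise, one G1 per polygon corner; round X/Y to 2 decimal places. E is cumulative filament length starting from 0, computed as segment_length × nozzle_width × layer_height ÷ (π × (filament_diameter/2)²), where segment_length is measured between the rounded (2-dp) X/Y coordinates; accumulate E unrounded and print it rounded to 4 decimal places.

At z = 15.15 mm: the cube (footprint 6×5.5) is included at this height; the cone at (2.5, 16) does not reach this height (z outside [2.5, 15]); the cone at (8.5, 13) (r1=10.5→r2=8) has section circumradius 8.686 here — a regular 32-gon; After the difference (first − rest): starting from the 6×5.5 cube, the cone at (8.5, 13) partially overlaps it — only the 0.79 mm² overlap (of its 235.50 mm²) is removed, clipping the outline — 1 connected region. The outline is a single polygon with 6 vertices. Extrusion per mm of travel: 0.25 × 0.15 / (π × 0.875²) = 0.015591. Accumulating E over each segment gives final E = 0.3492.

G0 X0.00 Y0.00 Z15.15
G1 X6.00 Y0.00 E0.0935
G1 X6.00 Y4.73 E0.1673
G1 X5.18 Y4.98 E0.1807
G1 X4.19 Y5.50 E0.1981
G1 X0.00 Y5.50 E0.2634
G1 X0.00 Y0.00 E0.3492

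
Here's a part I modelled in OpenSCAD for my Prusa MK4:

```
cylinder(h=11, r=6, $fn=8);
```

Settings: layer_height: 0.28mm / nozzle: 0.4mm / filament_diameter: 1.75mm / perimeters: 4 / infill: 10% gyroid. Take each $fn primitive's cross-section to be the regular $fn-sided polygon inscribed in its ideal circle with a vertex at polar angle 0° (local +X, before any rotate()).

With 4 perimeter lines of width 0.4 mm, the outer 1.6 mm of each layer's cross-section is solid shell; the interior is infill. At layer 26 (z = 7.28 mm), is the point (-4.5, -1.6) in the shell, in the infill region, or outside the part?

At z = 7.28 mm: the r=6 cylinder contributes a regular 8-gon of circumradius 6. Overall, the cross-section is a single solid region. The nearest boundary edge runs (-6.00, 0.00)→(-4.24, -4.24); distance from the point to it = 0.77 mm. The point is inside the cross-section, 0.77 mm from the nearest boundary — within the 1.6 mm shell band (4 × 0.4).

shell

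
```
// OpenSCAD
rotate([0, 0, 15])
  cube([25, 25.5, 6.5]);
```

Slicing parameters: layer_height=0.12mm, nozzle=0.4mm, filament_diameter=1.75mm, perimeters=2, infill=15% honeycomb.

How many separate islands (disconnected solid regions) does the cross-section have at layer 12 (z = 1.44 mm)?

1

At z = 1.44 mm: the cube is present — its section is the full 25×25.5 rectangle; (whole slice rotated 15° about Z — lengths, areas and connectivity unchanged). Overall, the cross-section is a single solid region. Island count = 1.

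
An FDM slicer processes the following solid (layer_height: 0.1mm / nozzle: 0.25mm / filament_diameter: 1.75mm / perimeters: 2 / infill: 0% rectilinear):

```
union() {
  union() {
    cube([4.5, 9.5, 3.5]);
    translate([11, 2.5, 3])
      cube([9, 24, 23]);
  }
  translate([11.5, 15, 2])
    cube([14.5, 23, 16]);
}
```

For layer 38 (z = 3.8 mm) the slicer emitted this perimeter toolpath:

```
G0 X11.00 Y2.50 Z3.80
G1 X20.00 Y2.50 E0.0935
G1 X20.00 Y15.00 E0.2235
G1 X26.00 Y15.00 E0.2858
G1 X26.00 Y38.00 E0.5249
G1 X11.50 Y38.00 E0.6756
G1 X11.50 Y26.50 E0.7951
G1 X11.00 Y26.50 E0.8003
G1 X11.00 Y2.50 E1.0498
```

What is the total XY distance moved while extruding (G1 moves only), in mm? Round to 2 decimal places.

Sum the Euclidean lengths of each G1 segment: total = 101.00 mm.

101.00 mm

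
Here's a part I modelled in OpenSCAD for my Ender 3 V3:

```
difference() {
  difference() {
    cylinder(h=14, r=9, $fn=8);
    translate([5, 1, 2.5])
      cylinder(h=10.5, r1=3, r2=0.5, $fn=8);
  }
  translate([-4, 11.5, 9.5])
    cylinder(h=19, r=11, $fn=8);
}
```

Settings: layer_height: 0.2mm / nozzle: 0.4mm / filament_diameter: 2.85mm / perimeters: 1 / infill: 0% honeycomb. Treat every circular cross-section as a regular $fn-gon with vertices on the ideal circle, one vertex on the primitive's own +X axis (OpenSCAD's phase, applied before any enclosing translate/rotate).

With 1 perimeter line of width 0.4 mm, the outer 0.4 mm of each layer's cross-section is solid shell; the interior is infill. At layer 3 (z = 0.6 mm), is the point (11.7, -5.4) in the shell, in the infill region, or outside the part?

At z = 0.6 mm: the r=9 cylinder gives a regular 8-gon of circumradius 9 (constant along its height); the cone at (5, 1) is not intersected at this z (z outside [2.5, 13]); After the difference (first − rest): none of the subtracted shapes is present at this height, so the r=9 cylinder is unchanged — 1 connected region; the cylinder at (-4, 11.5) does not reach this height (z outside [9.5, 28.5]); Subtracting the remaining from the first: none of the subtracted shapes is present at this height, so the result so far is unchanged — 1 connected region. Overall, the cross-section is a single solid region. The nearest boundary edge runs (6.36, -6.36)→(9.00, 0.00); distance from the point to it = 4.56 mm. The point is not inside any of the regions above, so it lies outside the cross-section (4.56 mm from the nearest boundary).

outside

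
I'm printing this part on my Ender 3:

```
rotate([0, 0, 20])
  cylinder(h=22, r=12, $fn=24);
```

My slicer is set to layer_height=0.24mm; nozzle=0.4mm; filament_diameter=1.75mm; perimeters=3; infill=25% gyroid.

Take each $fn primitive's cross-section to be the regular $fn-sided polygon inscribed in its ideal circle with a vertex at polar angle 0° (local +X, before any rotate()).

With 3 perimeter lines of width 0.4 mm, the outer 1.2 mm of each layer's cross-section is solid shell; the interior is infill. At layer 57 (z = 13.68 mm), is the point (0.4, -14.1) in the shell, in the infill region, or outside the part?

At z = 13.68 mm: the r=12 cylinder contributes a regular 24-gon of circumradius 12; (rotated 20° about Z; rotation is an isometry so areas/perimeters/island counts are preserved). Overall, the cross-section is a single solid region. Undo the 20° rotation: the query point maps to (-4.447, -13.386) in the un-rotated model frame. The nearest boundary edge runs (-6.00, -10.39)→(-3.11, -11.59); distance from the point to it = 2.17 mm. The point is not inside any of the regions above, so it lies outside the cross-section (2.17 mm from the nearest boundary).

outside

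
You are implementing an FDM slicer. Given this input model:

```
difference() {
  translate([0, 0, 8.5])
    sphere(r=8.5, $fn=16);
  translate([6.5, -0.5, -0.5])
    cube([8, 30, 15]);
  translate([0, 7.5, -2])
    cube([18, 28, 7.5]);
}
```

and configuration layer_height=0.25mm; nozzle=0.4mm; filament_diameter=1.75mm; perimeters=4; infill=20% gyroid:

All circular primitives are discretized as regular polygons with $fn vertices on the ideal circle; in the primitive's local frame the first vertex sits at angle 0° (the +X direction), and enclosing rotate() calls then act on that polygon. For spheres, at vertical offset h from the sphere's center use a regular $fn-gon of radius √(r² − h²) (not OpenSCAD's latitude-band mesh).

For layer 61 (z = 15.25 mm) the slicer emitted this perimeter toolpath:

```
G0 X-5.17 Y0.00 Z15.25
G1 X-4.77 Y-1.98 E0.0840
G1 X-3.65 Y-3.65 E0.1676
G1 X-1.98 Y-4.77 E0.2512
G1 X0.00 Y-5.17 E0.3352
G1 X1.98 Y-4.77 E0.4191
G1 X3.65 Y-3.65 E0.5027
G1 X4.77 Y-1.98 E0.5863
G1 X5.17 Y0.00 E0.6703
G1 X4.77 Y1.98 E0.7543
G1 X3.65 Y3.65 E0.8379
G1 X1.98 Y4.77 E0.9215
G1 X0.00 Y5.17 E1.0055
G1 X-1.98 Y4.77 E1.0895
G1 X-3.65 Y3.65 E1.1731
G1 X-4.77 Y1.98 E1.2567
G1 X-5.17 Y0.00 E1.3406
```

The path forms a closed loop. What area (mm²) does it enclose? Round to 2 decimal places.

81.68 mm²

Apply the shoelace formula to the sequence of (X, Y) vertices; enclosed area = 81.68 mm².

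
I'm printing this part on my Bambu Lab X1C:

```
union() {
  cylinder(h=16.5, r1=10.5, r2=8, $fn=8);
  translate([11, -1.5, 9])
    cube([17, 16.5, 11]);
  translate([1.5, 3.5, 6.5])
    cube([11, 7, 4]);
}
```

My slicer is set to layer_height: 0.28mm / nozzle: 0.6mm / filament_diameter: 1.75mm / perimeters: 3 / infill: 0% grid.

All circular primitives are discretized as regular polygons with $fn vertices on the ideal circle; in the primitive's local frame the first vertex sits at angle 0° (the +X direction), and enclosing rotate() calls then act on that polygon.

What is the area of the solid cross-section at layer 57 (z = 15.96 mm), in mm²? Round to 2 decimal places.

465.24 mm²

At z = 15.96 mm: the cone: at t=0.967 of its height the radius interpolates to r₁+(r₂−r₁)t = 8.082, giving a regular 8-gon of that circumradius (area = (8/2)·8.082²·sin(360°/8) = 184.74 mm²); the cube at (11, -1.5) is present — its section is the full 17×16.5 rectangle (area 280.50 mm²); the cube at (1.5, 3.5) does not reach this height (z outside [6.5, 10.5]); Merging all regions: the 2 present regions are separate (no shared area or edge), so areas and boundary lengths simply add and each stays a separate island — area = 465.24 mm². Overall, the cross-section has 2 separate islands. Net area = 465.24 mm².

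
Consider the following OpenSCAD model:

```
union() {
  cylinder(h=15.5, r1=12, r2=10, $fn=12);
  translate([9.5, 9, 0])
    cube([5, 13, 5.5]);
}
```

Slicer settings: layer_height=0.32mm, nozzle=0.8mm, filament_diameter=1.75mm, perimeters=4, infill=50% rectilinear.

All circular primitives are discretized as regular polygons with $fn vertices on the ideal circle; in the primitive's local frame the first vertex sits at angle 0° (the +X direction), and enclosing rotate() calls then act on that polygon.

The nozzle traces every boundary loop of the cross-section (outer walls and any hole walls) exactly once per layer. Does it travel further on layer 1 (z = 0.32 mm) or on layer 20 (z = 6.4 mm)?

layer 1 (z = 0.32 mm)

Layer 1 (z = 0.32): the cone: at t=0.021 of its height the radius interpolates to r₁+(r₂−r₁)t = 11.959, giving a regular 12-gon of that circumradius (perimeter = 2·12·11.959·sin(180°/12) = 74.28 mm); the cube at (9.5, 9) (footprint 5×13) is included at this height (perimeter 36.00 mm); Merging all regions: the 2 present regions are separate (no shared area or edge), so areas and boundary lengths simply add and each stays a separate island — boundary = 110.28 mm. So its perimeter = 110.28 mm. Layer 20 (z = 6.4): the cone contributes a regular 12-gon of circumradius 11.174 (interpolated between r1=12 and r2=10 at t=0.413) (perimeter = 2·12·11.174·sin(180°/12) = 69.41 mm); the cube at (9.5, 9) does not reach this height (z outside [0, 5.5]); Taking the union: only the cone is present, so the union is just that shape — boundary = 69.41 mm. So its perimeter = 69.41 mm. Layer 1 is larger (110.28 vs 69.41 mm).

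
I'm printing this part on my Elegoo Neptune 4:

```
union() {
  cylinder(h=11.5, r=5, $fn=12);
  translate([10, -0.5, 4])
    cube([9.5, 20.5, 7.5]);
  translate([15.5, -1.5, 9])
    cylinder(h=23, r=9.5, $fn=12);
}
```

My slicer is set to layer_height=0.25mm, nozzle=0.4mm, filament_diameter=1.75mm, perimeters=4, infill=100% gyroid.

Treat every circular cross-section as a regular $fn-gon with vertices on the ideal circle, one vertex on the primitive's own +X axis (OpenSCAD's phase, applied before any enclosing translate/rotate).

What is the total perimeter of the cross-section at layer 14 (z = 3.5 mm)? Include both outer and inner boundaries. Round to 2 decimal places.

At z = 3.5 mm: the cylinder: section is a regular 12-gon, circumradius r=5 (perimeter = 2·12·5.000·sin(180°/12) = 31.06 mm); the cube at (10, -0.5) does not reach this height (z outside [4, 11.5]); the cylinder at (15.5, -1.5) is not intersected at this z (z outside [9, 32]); Merging all regions: only the r=5 cylinder is present, so the union is just that shape — boundary = 31.06 mm. Overall, the cross-section is a single solid region. Total boundary length (outer) = 31.06 mm.

31.06 mm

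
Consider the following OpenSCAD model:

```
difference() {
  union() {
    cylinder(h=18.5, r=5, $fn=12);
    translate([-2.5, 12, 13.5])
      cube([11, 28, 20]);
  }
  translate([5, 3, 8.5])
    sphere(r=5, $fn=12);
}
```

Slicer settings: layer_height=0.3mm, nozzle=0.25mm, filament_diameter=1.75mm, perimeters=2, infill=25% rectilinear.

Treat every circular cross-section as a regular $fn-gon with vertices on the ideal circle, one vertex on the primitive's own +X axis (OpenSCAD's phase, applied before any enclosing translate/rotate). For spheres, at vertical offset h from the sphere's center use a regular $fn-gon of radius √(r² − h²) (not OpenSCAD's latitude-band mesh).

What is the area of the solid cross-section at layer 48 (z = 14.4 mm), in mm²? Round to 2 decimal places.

At z = 14.4 mm: the r=5 cylinder gives a regular 12-gon of circumradius 5 (constant along its height) (area = (12/2)·5.000²·sin(360°/12) = 75.00 mm²); the 11×28 cube at (-2.5, 12) contributes its full rectangle (area 308.00 mm²); Taking the union: the 2 present regions are separate (no shared area or edge), so areas and boundary lengths simply add and each stays a separate island — area = 383.00 mm²; the sphere at (5, 3) does not reach this height (|z−center|=5.900 > r=5); Taking the first minus the rest: none of the subtracted shapes is present at this height, so that combined region is unchanged — area = 383.00 mm². Overall, the cross-section has 2 separate islands. Net area = 383.00 mm².

383.00 mm²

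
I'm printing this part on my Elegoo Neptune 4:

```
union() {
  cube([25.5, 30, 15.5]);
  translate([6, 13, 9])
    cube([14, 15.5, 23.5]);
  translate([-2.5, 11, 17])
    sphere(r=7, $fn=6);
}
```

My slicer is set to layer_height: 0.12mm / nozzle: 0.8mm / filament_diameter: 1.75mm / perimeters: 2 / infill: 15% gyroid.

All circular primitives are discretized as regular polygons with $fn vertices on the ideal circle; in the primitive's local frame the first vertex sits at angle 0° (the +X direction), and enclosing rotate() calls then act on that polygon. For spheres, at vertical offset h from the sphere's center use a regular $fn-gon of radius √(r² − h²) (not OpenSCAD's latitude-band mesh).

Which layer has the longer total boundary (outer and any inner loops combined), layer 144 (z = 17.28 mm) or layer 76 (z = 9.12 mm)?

layer 76 (z = 9.12 mm)

Layer 144 (z = 17.28): the cube does not reach this height (z outside [0, 15.5]); the cube at (6, 13) (footprint 14×15.5) is included at this height (perimeter 59.00 mm); the sphere at (-2.5, 11): section is a regular 6-gon, circumradius = √(r²−h²) = √(7²−0.28²) = 6.994 (perimeter = 2·6·6.994·sin(180°/6) = 41.97 mm); Merging all regions: the 2 present regions are separate (no shared area or edge), so areas and boundary lengths simply add and each stays a separate island — boundary = 100.97 mm. So its perimeter = 100.97 mm. Layer 76 (z = 9.12): the 25.5×30 cube contributes its full rectangle (perimeter 111.00 mm); the cube at (6, 13) (footprint 14×15.5) is included at this height (perimeter 59.00 mm); the sphere at (-2.5, 11) is not intersected at this z (|z−center|=7.880 > r=7); Taking the union: the 14×15.5 cube at (6, 13) lies entirely inside the 25.5×30 cube, so the union is just the 25.5×30 cube — boundary = 111.00 mm. So its perimeter = 111.00 mm. Layer 76 is larger (111.00 vs 100.97 mm).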